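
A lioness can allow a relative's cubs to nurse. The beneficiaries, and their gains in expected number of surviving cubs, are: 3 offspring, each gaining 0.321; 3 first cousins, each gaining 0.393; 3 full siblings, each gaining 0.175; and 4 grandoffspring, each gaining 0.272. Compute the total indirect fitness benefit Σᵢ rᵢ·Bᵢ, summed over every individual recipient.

1.163375

r to an offspring = 1/2 (one parent–offspring link: r = (1/2)^1 = 1/2).
r to a first cousin = 1/8 (first cousins share one grandparent pair — two paths of length 4: r = 2·(1/2)^4 = 1/8).
r to a full sibling = 1/2 (full sibs share both parents — two paths of length 2: r = 2·(1/2)^2 = 1/2).
r to a grandoffspring = 0.25 (two parent–offspring links: r = (1/2)^2 = 1/4).
Summing one r·B term per recipient: 3·0.5·0.321 + 3·0.125·0.393 + 3·0.5·0.175 + 4·0.25·0.272 = 1.163375.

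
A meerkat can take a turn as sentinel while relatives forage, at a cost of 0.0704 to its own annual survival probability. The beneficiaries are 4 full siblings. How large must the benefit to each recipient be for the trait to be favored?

0.0352

r to a full sibling = 1/2 (full sibs share both parents — two paths of length 2: r = 2·(1/2)^2 = 1/2).
Hamilton's rule with n recipients of equal r: n·r·B > C, so B > C/(n·r) = 0.0704/(4·0.5) = 0.0352.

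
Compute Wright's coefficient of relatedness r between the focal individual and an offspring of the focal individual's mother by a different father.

0.25

Each parent–offspring link contributes a factor of 1/2, and independent paths through distinct common ancestors add.
Half-sibs share one parent — one path of length 2: r = (1/2)^2 = 1/4.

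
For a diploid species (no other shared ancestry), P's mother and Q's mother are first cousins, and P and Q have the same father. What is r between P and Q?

Independent pedigree routes through distinct common ancestors add.
P and Q are related in two ways: second cousins through their mothers (r = 1/32) and half-sibs through their shared father (r = 1/4).
r = 1/32 + 1/4 = 9/32 = 0.28125.

0.28125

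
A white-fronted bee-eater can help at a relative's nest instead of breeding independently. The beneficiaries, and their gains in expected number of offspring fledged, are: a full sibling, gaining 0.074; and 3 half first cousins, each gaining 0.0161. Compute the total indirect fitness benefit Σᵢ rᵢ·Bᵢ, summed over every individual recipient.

0.04001875

r to a full sibling = 1/2 (full sibs share both parents — two paths of length 2: r = 2·(1/2)^2 = 1/2).
r to a half first cousin = 0.0625 (half first cousins share one grandparent — one path of length 4: r = (1/2)^4 = 1/16).
Summing one r·B term per recipient: 1·0.5·0.074 + 3·0.0625·0.0161 = 0.04001875.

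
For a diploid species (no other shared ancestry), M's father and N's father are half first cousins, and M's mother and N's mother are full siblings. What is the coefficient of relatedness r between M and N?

0.140625

Independent pedigree routes through distinct common ancestors add.
M and N are related in two ways: half second cousins through their fathers (r = 1/64) and first cousins through their mothers (r = 1/8).
r = 1/64 + 1/8 = 9/64 = 0.140625.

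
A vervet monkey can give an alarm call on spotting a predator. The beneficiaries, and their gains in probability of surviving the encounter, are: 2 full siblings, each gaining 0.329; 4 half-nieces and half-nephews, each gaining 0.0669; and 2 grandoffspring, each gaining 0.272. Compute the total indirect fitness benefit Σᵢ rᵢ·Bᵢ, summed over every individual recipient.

r to a full sibling = 1/2 (full sibs share both parents — two paths of length 2: r = 2·(1/2)^2 = 1/2).
r to a half-niece or half-nephew = 1/8 (half-aunt/uncle↔niece/nephew: one path of length 3: r = (1/2)^3 = 1/8).
r to a grandoffspring = 1/4 (two parent–offspring links: r = (1/2)^2 = 1/4).
Summing one r·B term per recipient: 2·0.5·0.329 + 4·0.125·0.0669 + 2·0.25·0.272 = 0.49845.

0.49845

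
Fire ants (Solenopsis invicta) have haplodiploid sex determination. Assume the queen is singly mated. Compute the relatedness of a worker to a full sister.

Haplodiploid full sisters inherit their father's entire haploid genome identically (contributing 1/2) and on average half of their mother's contribution (1/2 · 1/2 = 1/4); r = 1/2 + 1/4 = 3/4.

0.75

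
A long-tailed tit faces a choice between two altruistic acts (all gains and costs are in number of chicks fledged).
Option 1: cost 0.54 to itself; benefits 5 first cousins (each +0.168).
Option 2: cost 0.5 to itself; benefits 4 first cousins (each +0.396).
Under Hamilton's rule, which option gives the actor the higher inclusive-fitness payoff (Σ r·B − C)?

Option 1: r to a first cousin = 0.125.
Option 1: Σ r·B − C = (5·0.125·0.168) − 0.54 = -0.435.
Option 2: r to a first cousin = 0.125.
Option 2: Σ r·B − C = (4·0.125·0.396) − 0.5 = -0.302.
Option 2 has the higher net inclusive-fitness payoff.

Option 2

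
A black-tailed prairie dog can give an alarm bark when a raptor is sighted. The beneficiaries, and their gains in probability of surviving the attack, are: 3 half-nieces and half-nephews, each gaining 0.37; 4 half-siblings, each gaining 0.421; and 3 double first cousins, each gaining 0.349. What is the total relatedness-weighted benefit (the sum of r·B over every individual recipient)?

0.8215

r to a half-niece or half-nephew = 0.125 (half-aunt/uncle↔niece/nephew: one path of length 3: r = (1/2)^3 = 1/8).
r to a half-sibling = 1/4 (half-sibs share one parent — one path of length 2: r = (1/2)^2 = 1/4).
r to a double first cousin = 1/4 (double first cousins share both grandparent pairs — four paths of length 4: r = 4·(1/2)^4 = 1/4).
Summing one r·B term per recipient: 3·0.125·0.37 + 4·0.25·0.421 + 3·0.25·0.349 = 0.8215.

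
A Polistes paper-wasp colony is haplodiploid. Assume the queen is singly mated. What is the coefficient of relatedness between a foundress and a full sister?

0.75

Haplodiploid full sisters inherit their father's entire haploid genome identically (contributing 1/2) and on average half of their mother's contribution (1/2 · 1/2 = 1/4); r = 1/2 + 1/4 = 3/4.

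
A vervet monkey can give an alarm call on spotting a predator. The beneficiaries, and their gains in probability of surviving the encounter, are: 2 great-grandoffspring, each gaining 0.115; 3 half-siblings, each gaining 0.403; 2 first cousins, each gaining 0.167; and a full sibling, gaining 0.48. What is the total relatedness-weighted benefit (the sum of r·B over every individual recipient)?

r to a great-grandoffspring = 1/8 (three parent–offspring links: r = (1/2)^3 = 1/8).
r to a half-sibling = 1/4 (half-sibs share one parent — one path of length 2: r = (1/2)^2 = 1/4).
r to a first cousin = 1/8 (first cousins share one grandparent pair — two paths of length 4: r = 2·(1/2)^4 = 1/8).
r to a full sibling = 1/2 (full sibs share both parents — two paths of length 2: r = 2·(1/2)^2 = 1/2).
Summing one r·B term per recipient: 2·0.125·0.115 + 3·0.25·0.403 + 2·0.125·0.167 + 1·0.5·0.48 = 0.61275.

0.61275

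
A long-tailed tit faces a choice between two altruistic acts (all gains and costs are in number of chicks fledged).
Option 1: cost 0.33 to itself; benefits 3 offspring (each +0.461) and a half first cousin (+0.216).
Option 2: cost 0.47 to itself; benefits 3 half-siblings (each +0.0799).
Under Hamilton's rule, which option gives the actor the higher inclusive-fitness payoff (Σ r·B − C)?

Option 1: r to an offspring = 0.5.
Option 1: r to a half first cousin = 0.0625.
Option 1: Σ r·B − C = (3·0.5·0.461 + 1·0.0625·0.216) − 0.33 = 0.375.
Option 2: r to a half-sibling = 0.25.
Option 2: Σ r·B − C = (3·0.25·0.0799) − 0.47 = -0.410075.
Option 1 has the higher net inclusive-fitness payoff.

Option 1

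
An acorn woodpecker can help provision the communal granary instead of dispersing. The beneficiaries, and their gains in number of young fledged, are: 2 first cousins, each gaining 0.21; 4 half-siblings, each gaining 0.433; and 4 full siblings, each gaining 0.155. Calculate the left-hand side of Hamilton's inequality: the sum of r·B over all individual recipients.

0.7955

r to a first cousin = 0.125 (first cousins share one grandparent pair — two paths of length 4: r = 2·(1/2)^4 = 1/8).
r to a half-sibling = 0.25 (half-sibs share one parent — one path of length 2: r = (1/2)^2 = 1/4).
r to a full sibling = 1/2 (full sibs share both parents — two paths of length 2: r = 2·(1/2)^2 = 1/2).
Summing one r·B term per recipient: 2·0.125·0.21 + 4·0.25·0.433 + 4·0.5·0.155 = 0.7955.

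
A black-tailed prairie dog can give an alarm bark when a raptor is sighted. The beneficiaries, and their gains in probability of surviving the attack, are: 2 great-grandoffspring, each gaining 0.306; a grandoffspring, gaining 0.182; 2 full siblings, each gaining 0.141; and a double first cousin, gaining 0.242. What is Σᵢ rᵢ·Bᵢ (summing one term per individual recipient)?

0.3235

r to a great-grandoffspring = 1/8 (three parent–offspring links: r = (1/2)^3 = 1/8).
r to a grandoffspring = 1/4 (two parent–offspring links: r = (1/2)^2 = 1/4).
r to a full sibling = 0.5 (full sibs share both parents — two paths of length 2: r = 2·(1/2)^2 = 1/2).
r to a double first cousin = 0.25 (double first cousins share both grandparent pairs — four paths of length 4: r = 4·(1/2)^4 = 1/4).
Summing one r·B term per recipient: 2·0.125·0.306 + 1·0.25·0.182 + 2·0.5·0.141 + 1·0.25·0.242 = 0.3235.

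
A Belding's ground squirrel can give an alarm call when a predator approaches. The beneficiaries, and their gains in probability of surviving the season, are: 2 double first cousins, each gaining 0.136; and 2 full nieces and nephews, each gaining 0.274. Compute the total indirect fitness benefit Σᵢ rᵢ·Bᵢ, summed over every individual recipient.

0.205

r to a double first cousin = 1/4 (double first cousins share both grandparent pairs — four paths of length 4: r = 4·(1/2)^4 = 1/4).
r to a full niece or nephew = 0.25 (full aunt/uncle↔niece/nephew: two paths of length 3 through the shared grandparent pair: r = 2·(1/2)^3 = 1/4).
Summing one r·B term per recipient: 2·0.25·0.136 + 2·0.25·0.274 = 0.205.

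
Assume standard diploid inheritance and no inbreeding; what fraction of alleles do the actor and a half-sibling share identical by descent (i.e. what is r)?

0.25

Half-sibs share one parent — one path of length 2: r = (1/2)^2 = 1/4.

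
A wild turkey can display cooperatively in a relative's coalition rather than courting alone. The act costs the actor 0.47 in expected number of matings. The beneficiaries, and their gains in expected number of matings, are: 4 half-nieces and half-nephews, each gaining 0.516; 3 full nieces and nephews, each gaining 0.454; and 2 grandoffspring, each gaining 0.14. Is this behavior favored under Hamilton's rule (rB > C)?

Hamilton's rule: the trait is favored when the sum of r·B over every recipient exceeds the actor's cost C.
r to a half-niece or half-nephew = 1/8 (half-aunt/uncle↔niece/nephew: one path of length 3: r = (1/2)^3 = 1/8).
r to a full niece or nephew = 1/4 (full aunt/uncle↔niece/nephew: two paths of length 3 through the shared grandparent pair: r = 2·(1/2)^3 = 1/4).
r to a grandoffspring = 0.25 (two parent–offspring links: r = (1/2)^2 = 1/4).
Summing one r·B term per recipient: 4·0.125·0.516 + 3·0.25·0.454 + 2·0.25·0.14 = 0.6685.
0.6685 > 0.47: the indirect benefit exceeds the cost.

Yes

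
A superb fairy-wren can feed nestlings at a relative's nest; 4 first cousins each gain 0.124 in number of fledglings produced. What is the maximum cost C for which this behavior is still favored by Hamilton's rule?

0.062

r to a first cousin = 1/8 (first cousins share one grandparent pair — two paths of length 4: r = 2·(1/2)^4 = 1/8).
Hamilton's rule: n·r·B > C, so the trait is favored while C < n·r·B = 4·0.125·0.124 = 0.062.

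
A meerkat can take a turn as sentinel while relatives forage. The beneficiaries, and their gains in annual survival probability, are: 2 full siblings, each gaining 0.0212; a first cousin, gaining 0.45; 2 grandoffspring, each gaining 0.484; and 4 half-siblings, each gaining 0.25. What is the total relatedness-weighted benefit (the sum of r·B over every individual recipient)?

0.56945

r to a full sibling = 0.5 (full sibs share both parents — two paths of length 2: r = 2·(1/2)^2 = 1/2).
r to a first cousin = 0.125 (first cousins share one grandparent pair — two paths of length 4: r = 2·(1/2)^4 = 1/8).
r to a grandoffspring = 1/4 (two parent–offspring links: r = (1/2)^2 = 1/4).
r to a half-sibling = 1/4 (half-sibs share one parent — one path of length 2: r = (1/2)^2 = 1/4).
Summing one r·B term per recipient: 2·0.5·0.0212 + 1·0.125·0.45 + 2·0.25·0.484 + 4·0.25·0.25 = 0.56945.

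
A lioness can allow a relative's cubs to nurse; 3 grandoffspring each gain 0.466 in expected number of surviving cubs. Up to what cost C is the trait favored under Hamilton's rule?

r to a grandoffspring = 0.25 (two parent–offspring links: r = (1/2)^2 = 1/4).
Hamilton's rule: n·r·B > C, so the trait is favored while C < n·r·B = 3·0.25·0.466 = 0.3495.

0.3495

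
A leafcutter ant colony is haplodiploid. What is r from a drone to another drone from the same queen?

0.5

Haploid brothers each carry a random half of the queen's diploid genome, so on average they share half: r = 1/2.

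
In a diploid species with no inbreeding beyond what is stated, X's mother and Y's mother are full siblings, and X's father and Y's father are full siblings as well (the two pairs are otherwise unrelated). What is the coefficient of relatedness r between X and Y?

0.25

Relatedness sums over independent paths through distinct common ancestors.
X and Y are related in two ways: first cousins through their mothers (r = 1/8) and first cousins through their fathers (r = 1/8) — i.e. double first cousins.
r = 1/8 + 1/8 = 0.25.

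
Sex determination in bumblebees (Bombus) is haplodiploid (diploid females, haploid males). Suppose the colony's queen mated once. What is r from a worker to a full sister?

0.75

Haplodiploid full sisters inherit their father's entire haploid genome identically (contributing 1/2) and on average half of their mother's contribution (1/2 · 1/2 = 1/4); r = 1/2 + 1/4 = 3/4.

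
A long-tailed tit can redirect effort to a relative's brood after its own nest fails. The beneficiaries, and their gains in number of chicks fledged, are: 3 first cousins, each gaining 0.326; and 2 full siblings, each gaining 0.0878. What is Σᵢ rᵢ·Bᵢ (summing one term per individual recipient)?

0.21005

r to a first cousin = 1/8 (first cousins share one grandparent pair — two paths of length 4: r = 2·(1/2)^4 = 1/8).
r to a full sibling = 1/2 (full sibs share both parents — two paths of length 2: r = 2·(1/2)^2 = 1/2).
Summing one r·B term per recipient: 3·0.125·0.326 + 2·0.5·0.0878 = 0.21005.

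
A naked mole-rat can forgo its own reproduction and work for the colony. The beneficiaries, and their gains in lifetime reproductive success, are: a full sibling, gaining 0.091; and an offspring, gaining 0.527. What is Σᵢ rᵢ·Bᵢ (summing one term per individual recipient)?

0.309

r to a full sibling = 0.5 (full sibs share both parents — two paths of length 2: r = 2·(1/2)^2 = 1/2).
r to an offspring = 1/2 (one parent–offspring link: r = (1/2)^1 = 1/2).
Summing one r·B term per recipient: 1·0.5·0.091 + 1·0.5·0.527 = 0.309.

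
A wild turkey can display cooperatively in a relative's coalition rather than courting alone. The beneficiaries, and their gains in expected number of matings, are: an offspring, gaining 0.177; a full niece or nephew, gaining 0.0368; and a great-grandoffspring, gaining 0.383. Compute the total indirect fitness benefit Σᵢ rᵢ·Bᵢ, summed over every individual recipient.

r to an offspring = 0.5 (one parent–offspring link: r = (1/2)^1 = 1/2).
r to a full niece or nephew = 0.25 (full aunt/uncle↔niece/nephew: two paths of length 3 through the shared grandparent pair: r = 2·(1/2)^3 = 1/4).
r to a great-grandoffspring = 1/8 (three parent–offspring links: r = (1/2)^3 = 1/8).
Summing one r·B term per recipient: 1·0.5·0.177 + 1·0.25·0.0368 + 1·0.125·0.383 = 0.145575.

0.145575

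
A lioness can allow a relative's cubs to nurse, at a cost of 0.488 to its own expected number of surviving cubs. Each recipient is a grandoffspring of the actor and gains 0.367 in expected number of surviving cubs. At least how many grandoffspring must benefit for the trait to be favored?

6

r to a grandoffspring = 1/4 (two parent–offspring links: r = (1/2)^2 = 1/4).
Hamilton's rule: n·r·B > C  ⇒  n > C/(r·B) = 0.488/(0.25·0.367) = 5.319.
The smallest integer exceeding 5.319 is 6.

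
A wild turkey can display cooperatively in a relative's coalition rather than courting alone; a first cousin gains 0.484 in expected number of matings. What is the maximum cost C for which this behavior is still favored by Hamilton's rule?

0.0605

r to a first cousin = 0.125 (first cousins share one grandparent pair — two paths of length 4: r = 2·(1/2)^4 = 1/8).
Hamilton's rule: n·r·B > C, so the trait is favored while C < n·r·B = 1·0.125·0.484 = 0.0605.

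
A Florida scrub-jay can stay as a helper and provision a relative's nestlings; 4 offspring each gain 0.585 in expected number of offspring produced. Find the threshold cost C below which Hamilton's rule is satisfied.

r to an offspring = 0.5 (one parent–offspring link: r = (1/2)^1 = 1/2).
Hamilton's rule: n·r·B > C, so the trait is favored while C < n·r·B = 4·0.5·0.585 = 1.17.

1.17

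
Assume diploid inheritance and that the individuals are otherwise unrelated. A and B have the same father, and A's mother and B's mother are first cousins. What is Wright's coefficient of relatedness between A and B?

0.28125

Wright's path rule: contributions from independent ancestry routes add.
A and B are related in two ways: half-sibs through their shared father (r = 1/4) and second cousins through their mothers (r = 1/32).
r = 1/4 + 1/32 = 0.28125.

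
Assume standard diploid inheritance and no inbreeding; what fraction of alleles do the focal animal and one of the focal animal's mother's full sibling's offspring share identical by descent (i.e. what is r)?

Each parent–offspring link contributes a factor of 1/2, and independent paths through distinct common ancestors add.
First cousins share one grandparent pair — two paths of length 4: r = 2·(1/2)^4 = 1/8.

0.125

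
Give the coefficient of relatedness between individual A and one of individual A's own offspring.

Each parent–offspring link contributes a factor of 1/2, and independent paths through distinct common ancestors add.
One parent–offspring link: r = (1/2)^1 = 1/2.

0.5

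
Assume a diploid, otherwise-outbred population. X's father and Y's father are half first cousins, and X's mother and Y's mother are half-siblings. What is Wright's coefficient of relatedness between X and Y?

0.078125

With two independent routes of shared ancestry, r is the sum of the two contributions.
X and Y are related in two ways: half second cousins through their fathers (r = 1/64) and half first cousins through their mothers (r = 1/16).
r = 1/64 + 1/16 = 0.078125.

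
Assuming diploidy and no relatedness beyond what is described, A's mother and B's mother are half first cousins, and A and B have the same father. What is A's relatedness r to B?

With two independent routes of shared ancestry, r is the sum of the two contributions.
A and B are related in two ways: half second cousins through their mothers (r = 1/64) and half-sibs through their shared father (r = 1/4).
r = 1/64 + 1/4 = 0.265625.

0.265625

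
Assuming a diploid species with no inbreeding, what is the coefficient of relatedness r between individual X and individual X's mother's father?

0.25

Each parent–offspring link contributes a factor of 1/2, and independent paths through distinct common ancestors add.
Two parent–offspring links: r = (1/2)^2 = 1/4.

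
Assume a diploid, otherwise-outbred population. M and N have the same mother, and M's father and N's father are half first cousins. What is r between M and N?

0.265625

Wright's path rule: contributions from independent ancestry routes add.
M and N are related in two ways: half-sibs through their shared mother (r = 1/4) and half second cousins through their fathers (r = 1/64).
r = 1/4 + 1/64 = 0.265625.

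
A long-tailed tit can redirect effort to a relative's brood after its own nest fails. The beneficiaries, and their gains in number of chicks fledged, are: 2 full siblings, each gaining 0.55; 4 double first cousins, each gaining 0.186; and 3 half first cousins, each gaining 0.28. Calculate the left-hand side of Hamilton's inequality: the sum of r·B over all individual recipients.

r to a full sibling = 1/2 (full sibs share both parents — two paths of length 2: r = 2·(1/2)^2 = 1/2).
r to a double first cousin = 1/4 (double first cousins share both grandparent pairs — four paths of length 4: r = 4·(1/2)^4 = 1/4).
r to a half first cousin = 1/16 (half first cousins share one grandparent — one path of length 4: r = (1/2)^4 = 1/16).
Summing one r·B term per recipient: 2·0.5·0.55 + 4·0.25·0.186 + 3·0.0625·0.28 = 0.7885.

0.7885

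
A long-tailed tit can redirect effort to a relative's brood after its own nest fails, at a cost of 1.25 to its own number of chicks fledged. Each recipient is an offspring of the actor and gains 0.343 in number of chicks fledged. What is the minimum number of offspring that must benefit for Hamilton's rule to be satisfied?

8

r to an offspring = 1/2 (one parent–offspring link: r = (1/2)^1 = 1/2).
Hamilton's rule: n·r·B > C  ⇒  n > C/(r·B) = 1.25/(0.5·0.343) = 7.289.
The smallest integer exceeding 7.289 is 8.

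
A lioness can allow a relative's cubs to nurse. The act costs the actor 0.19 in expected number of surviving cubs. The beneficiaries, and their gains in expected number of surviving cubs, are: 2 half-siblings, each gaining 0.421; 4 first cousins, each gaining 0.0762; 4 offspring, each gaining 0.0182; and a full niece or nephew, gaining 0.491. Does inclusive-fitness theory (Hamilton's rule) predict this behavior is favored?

Yes

Hamilton's rule: the trait is favored when the sum of r·B over every recipient exceeds the actor's cost C.
r to a half-sibling = 0.25 (half-sibs share one parent — one path of length 2: r = (1/2)^2 = 1/4).
r to a first cousin = 1/8 (first cousins share one grandparent pair — two paths of length 4: r = 2·(1/2)^4 = 1/8).
r to an offspring = 1/2 (one parent–offspring link: r = (1/2)^1 = 1/2).
r to a full niece or nephew = 1/4 (full aunt/uncle↔niece/nephew: two paths of length 3 through the shared grandparent pair: r = 2·(1/2)^3 = 1/4).
Summing one r·B term per recipient: 2·0.25·0.421 + 4·0.125·0.0762 + 4·0.5·0.0182 + 1·0.25·0.491 = 0.40775.
0.40775 > 0.19: the indirect benefit exceeds the cost.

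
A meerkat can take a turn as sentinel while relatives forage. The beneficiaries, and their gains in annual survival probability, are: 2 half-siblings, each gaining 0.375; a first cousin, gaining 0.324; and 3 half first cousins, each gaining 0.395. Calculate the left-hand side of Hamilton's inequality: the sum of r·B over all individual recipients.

r to a half-sibling = 0.25 (half-sibs share one parent — one path of length 2: r = (1/2)^2 = 1/4).
r to a first cousin = 0.125 (first cousins share one grandparent pair — two paths of length 4: r = 2·(1/2)^4 = 1/8).
r to a half first cousin = 0.0625 (half first cousins share one grandparent — one path of length 4: r = (1/2)^4 = 1/16).
Summing one r·B term per recipient: 2·0.25·0.375 + 1·0.125·0.324 + 3·0.0625·0.395 = 0.3020625.

0.3020625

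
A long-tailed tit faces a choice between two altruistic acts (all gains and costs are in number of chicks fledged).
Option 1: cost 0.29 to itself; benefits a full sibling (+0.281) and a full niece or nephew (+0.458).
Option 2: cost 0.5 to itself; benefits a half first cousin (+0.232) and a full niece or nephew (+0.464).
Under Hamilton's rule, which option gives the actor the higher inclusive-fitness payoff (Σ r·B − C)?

Option 1: r to a full sibling = 0.5.
Option 1: r to a full niece or nephew = 0.25.
Option 1: Σ r·B − C = (1·0.5·0.281 + 1·0.25·0.458) − 0.29 = -0.035.
Option 2: r to a half first cousin = 0.0625.
Option 2: r to a full niece or nephew = 0.25.
Option 2: Σ r·B − C = (1·0.0625·0.232 + 1·0.25·0.464) − 0.5 = -0.3695.
Option 1 has the higher net inclusive-fitness payoff.

Option 1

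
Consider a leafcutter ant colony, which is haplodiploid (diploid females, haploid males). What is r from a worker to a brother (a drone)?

0.25

Her haploid brother carries none of their father's genes and a random half of their mother's genome; that half matches the maternal half of her own genome with probability 1/2: r = 1/2 · 1/2 = 1/4.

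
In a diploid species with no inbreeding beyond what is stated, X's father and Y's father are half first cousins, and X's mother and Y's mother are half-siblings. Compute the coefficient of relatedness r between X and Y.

0.078125

With two independent routes of shared ancestry, r is the sum of the two contributions.
X and Y are related in two ways: half second cousins through their fathers (r = 1/64) and half first cousins through their mothers (r = 1/16).
r = 1/64 + 1/16 = 0.078125.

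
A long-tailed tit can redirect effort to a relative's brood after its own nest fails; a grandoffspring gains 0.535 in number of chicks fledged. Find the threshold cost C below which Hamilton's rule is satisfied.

r to a grandoffspring = 1/4 (two parent–offspring links: r = (1/2)^2 = 1/4).
Hamilton's rule: n·r·B > C, so the trait is favored while C < n·r·B = 1·0.25·0.535 = 0.13375.

0.13375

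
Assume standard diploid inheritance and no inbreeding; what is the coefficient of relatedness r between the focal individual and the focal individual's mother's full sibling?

0.25

Each parent–offspring link contributes a factor of 1/2, and independent paths through distinct common ancestors add.
Full aunt/uncle↔niece/nephew: two paths of length 3 through the shared grandparent pair: r = 2·(1/2)^3 = 1/4.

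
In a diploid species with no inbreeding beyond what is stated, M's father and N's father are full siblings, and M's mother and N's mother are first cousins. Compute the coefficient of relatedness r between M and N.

Wright's path rule: contributions from independent ancestry routes add.
M and N are related in two ways: first cousins through their fathers (r = 1/8) and second cousins through their mothers (r = 1/32).
r = 1/8 + 1/32 = 0.15625.

0.15625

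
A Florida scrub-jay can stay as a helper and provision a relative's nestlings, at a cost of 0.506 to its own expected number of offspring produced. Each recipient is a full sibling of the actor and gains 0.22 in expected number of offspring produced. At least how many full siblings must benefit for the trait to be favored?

5

r to a full sibling = 0.5 (full sibs share both parents — two paths of length 2: r = 2·(1/2)^2 = 1/2).
Hamilton's rule: n·r·B > C  ⇒  n > C/(r·B) = 0.506/(0.5·0.22) = 4.6.
The smallest integer exceeding 4.6 is 5.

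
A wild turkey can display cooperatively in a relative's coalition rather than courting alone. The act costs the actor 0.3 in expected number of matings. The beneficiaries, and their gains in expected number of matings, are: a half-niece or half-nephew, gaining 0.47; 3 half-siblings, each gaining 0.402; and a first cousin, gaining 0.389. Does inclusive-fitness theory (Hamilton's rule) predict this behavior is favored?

Hamilton's rule: the trait is favored when the sum of r·B over every recipient exceeds the actor's cost C.
r to a half-niece or half-nephew = 1/8 (half-aunt/uncle↔niece/nephew: one path of length 3: r = (1/2)^3 = 1/8).
r to a half-sibling = 0.25 (half-sibs share one parent — one path of length 2: r = (1/2)^2 = 1/4).
r to a first cousin = 1/8 (first cousins share one grandparent pair — two paths of length 4: r = 2·(1/2)^4 = 1/8).
Summing one r·B term per recipient: 1·0.125·0.47 + 3·0.25·0.402 + 1·0.125·0.389 = 0.408875.
0.408875 > 0.3: the indirect benefit exceeds the cost.

Yes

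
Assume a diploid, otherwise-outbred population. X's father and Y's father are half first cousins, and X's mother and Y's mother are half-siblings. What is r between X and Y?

0.078125

Relatedness sums over independent paths through distinct common ancestors.
X and Y are related in two ways: half second cousins through their fathers (r = 1/64) and half first cousins through their mothers (r = 1/16).
r = 1/64 + 1/16 = 5/64 = 0.078125.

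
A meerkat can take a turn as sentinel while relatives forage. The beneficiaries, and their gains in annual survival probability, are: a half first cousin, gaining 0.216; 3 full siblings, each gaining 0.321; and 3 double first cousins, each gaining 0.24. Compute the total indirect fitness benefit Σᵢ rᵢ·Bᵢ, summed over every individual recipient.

r to a half first cousin = 1/16 (half first cousins share one grandparent — one path of length 4: r = (1/2)^4 = 1/16).
r to a full sibling = 0.5 (full sibs share both parents — two paths of length 2: r = 2·(1/2)^2 = 1/2).
r to a double first cousin = 0.25 (double first cousins share both grandparent pairs — four paths of length 4: r = 4·(1/2)^4 = 1/4).
Summing one r·B term per recipient: 1·0.0625·0.216 + 3·0.5·0.321 + 3·0.25·0.24 = 0.675.

0.675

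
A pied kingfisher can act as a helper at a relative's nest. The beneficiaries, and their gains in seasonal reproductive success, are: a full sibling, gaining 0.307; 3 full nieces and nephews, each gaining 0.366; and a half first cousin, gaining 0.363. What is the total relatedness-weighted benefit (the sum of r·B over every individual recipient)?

r to a full sibling = 0.5 (full sibs share both parents — two paths of length 2: r = 2·(1/2)^2 = 1/2).
r to a full niece or nephew = 0.25 (full aunt/uncle↔niece/nephew: two paths of length 3 through the shared grandparent pair: r = 2·(1/2)^3 = 1/4).
r to a half first cousin = 1/16 (half first cousins share one grandparent — one path of length 4: r = (1/2)^4 = 1/16).
Summing one r·B term per recipient: 1·0.5·0.307 + 3·0.25·0.366 + 1·0.0625·0.363 = 0.4506875.

0.4506875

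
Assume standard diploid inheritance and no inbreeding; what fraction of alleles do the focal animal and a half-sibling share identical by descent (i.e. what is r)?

Each parent–offspring link contributes a factor of 1/2, and independent paths through distinct common ancestors add.
Half-sibs share one parent — one path of length 2: r = (1/2)^2 = 1/4.

0.25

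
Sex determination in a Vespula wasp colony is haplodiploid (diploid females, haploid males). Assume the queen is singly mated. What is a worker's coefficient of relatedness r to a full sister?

Haplodiploid full sisters inherit their father's entire haploid genome identically (contributing 1/2) and on average half of their mother's contribution (1/2 · 1/2 = 1/4); r = 1/2 + 1/4 = 3/4.

0.75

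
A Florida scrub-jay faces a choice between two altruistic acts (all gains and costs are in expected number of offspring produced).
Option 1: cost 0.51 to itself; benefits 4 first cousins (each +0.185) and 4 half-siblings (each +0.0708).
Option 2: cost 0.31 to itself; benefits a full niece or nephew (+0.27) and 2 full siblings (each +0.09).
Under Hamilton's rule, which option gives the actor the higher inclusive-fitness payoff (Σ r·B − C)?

Option 2

Option 1: r to a first cousin = 0.125.
Option 1: r to a half-sibling = 0.25.
Option 1: Σ r·B − C = (4·0.125·0.185 + 4·0.25·0.0708) − 0.51 = -0.3467.
Option 2: r to a full niece or nephew = 0.25.
Option 2: r to a full sibling = 0.5.
Option 2: Σ r·B − C = (1·0.25·0.27 + 2·0.5·0.09) − 0.31 = -0.1525.
Option 2 has the higher net inclusive-fitness payoff.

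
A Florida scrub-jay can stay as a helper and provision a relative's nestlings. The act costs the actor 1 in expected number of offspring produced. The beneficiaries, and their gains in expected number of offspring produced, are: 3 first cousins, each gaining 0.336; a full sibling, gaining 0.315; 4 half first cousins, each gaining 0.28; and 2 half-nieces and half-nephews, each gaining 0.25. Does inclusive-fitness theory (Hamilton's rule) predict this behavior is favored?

Hamilton's rule: the trait is favored when the sum of r·B over every recipient exceeds the actor's cost C.
r to a first cousin = 1/8 (first cousins share one grandparent pair — two paths of length 4: r = 2·(1/2)^4 = 1/8).
r to a full sibling = 0.5 (full sibs share both parents — two paths of length 2: r = 2·(1/2)^2 = 1/2).
r to a half first cousin = 0.0625 (half first cousins share one grandparent — one path of length 4: r = (1/2)^4 = 1/16).
r to a half-niece or half-nephew = 1/8 (half-aunt/uncle↔niece/nephew: one path of length 3: r = (1/2)^3 = 1/8).
Summing one r·B term per recipient: 3·0.125·0.336 + 1·0.5·0.315 + 4·0.0625·0.28 + 2·0.125·0.25 = 0.416.
0.416 < 1: the indirect benefit is less than the cost.

No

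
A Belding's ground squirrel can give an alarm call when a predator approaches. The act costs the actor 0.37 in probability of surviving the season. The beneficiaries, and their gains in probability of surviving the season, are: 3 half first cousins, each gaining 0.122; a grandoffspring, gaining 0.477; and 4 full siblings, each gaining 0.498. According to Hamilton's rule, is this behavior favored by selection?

Hamilton's rule: the trait is favored when the sum of r·B over every recipient exceeds the actor's cost C.
r to a half first cousin = 1/16 (half first cousins share one grandparent — one path of length 4: r = (1/2)^4 = 1/16).
r to a grandoffspring = 1/4 (two parent–offspring links: r = (1/2)^2 = 1/4).
r to a full sibling = 0.5 (full sibs share both parents — two paths of length 2: r = 2·(1/2)^2 = 1/2).
Summing one r·B term per recipient: 3·0.0625·0.122 + 1·0.25·0.477 + 4·0.5·0.498 = 1.138125.
1.138125 > 0.37: the indirect benefit exceeds the cost.

Yes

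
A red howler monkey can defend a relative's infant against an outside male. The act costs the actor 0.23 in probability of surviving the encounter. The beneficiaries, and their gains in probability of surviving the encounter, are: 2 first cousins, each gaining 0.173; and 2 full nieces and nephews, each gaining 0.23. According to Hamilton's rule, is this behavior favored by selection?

Hamilton's rule: the trait is favored when the sum of r·B over every recipient exceeds the actor's cost C.
r to a first cousin = 0.125 (first cousins share one grandparent pair — two paths of length 4: r = 2·(1/2)^4 = 1/8).
r to a full niece or nephew = 1/4 (full aunt/uncle↔niece/nephew: two paths of length 3 through the shared grandparent pair: r = 2·(1/2)^3 = 1/4).
Summing one r·B term per recipient: 2·0.125·0.173 + 2·0.25·0.23 = 0.15825.
0.15825 < 0.23: the indirect benefit is less than the cost.

No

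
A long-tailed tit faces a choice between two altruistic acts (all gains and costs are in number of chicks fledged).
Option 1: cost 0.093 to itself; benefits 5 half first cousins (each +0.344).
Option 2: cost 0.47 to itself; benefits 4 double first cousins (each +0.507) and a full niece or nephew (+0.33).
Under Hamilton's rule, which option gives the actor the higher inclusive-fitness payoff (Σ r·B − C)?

Option 1: r to a half first cousin = 0.0625.
Option 1: Σ r·B − C = (5·0.0625·0.344) − 0.093 = 0.0145.
Option 2: r to a double first cousin = 0.25.
Option 2: r to a full niece or nephew = 0.25.
Option 2: Σ r·B − C = (4·0.25·0.507 + 1·0.25·0.33) − 0.47 = 0.1195.
Option 2 has the higher net inclusive-fitness payoff.

Option 2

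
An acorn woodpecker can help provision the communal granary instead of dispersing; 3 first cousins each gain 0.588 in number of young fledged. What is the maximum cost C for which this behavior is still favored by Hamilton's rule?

r to a first cousin = 1/8 (first cousins share one grandparent pair — two paths of length 4: r = 2·(1/2)^4 = 1/8).
Hamilton's rule: n·r·B > C, so the trait is favored while C < n·r·B = 3·0.125·0.588 = 0.2205.

0.2205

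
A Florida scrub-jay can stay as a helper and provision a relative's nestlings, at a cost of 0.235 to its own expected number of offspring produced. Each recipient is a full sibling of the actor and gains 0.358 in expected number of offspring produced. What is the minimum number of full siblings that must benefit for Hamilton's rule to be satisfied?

2

r to a full sibling = 1/2 (full sibs share both parents — two paths of length 2: r = 2·(1/2)^2 = 1/2).
Hamilton's rule: n·r·B > C  ⇒  n > C/(r·B) = 0.235/(0.5·0.358) = 1.313.
The smallest integer exceeding 1.313 is 2.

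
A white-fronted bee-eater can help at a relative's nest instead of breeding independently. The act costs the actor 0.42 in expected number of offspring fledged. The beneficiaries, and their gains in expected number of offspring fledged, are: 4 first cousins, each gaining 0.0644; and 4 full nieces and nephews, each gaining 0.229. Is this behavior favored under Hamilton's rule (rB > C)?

Hamilton's rule: the trait is favored when the sum of r·B over every recipient exceeds the actor's cost C.
r to a first cousin = 0.125 (first cousins share one grandparent pair — two paths of length 4: r = 2·(1/2)^4 = 1/8).
r to a full niece or nephew = 0.25 (full aunt/uncle↔niece/nephew: two paths of length 3 through the shared grandparent pair: r = 2·(1/2)^3 = 1/4).
Summing one r·B term per recipient: 4·0.125·0.0644 + 4·0.25·0.229 = 0.2612.
0.2612 < 0.42: the indirect benefit is less than the cost.

No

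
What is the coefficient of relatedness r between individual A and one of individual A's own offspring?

0.5

Each parent–offspring link contributes a factor of 1/2, and independent paths through distinct common ancestors add.
One parent–offspring link: r = (1/2)^1 = 1/2.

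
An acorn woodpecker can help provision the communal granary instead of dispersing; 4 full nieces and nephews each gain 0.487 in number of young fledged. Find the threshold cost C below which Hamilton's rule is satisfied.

0.487

r to a full niece or nephew = 1/4 (full aunt/uncle↔niece/nephew: two paths of length 3 through the shared grandparent pair: r = 2·(1/2)^3 = 1/4).
Hamilton's rule: n·r·B > C, so the trait is favored while C < n·r·B = 4·0.25·0.487 = 0.487.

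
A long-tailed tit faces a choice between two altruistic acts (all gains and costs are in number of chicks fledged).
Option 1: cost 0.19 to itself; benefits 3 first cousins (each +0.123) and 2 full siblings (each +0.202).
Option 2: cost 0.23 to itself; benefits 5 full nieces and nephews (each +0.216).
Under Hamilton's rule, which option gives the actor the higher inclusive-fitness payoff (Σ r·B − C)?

Option 1

Option 1: r to a first cousin = 0.125.
Option 1: r to a full sibling = 0.5.
Option 1: Σ r·B − C = (3·0.125·0.123 + 2·0.5·0.202) − 0.19 = 0.058125.
Option 2: r to a full niece or nephew = 0.25.
Option 2: Σ r·B − C = (5·0.25·0.216) − 0.23 = 0.04.
Option 1 has the higher net inclusive-fitness payoff.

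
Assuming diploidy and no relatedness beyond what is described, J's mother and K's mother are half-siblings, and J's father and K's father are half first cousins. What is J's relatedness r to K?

0.078125

With two independent routes of shared ancestry, r is the sum of the two contributions.
J and K are related in two ways: half first cousins through their mothers (r = 1/16) and half second cousins through their fathers (r = 1/64).
r = 1/16 + 1/64 = 5/64 = 0.078125.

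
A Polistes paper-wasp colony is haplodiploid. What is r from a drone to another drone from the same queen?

0.5

Haploid brothers each carry a random half of the queen's diploid genome, so on average they share half: r = 1/2.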